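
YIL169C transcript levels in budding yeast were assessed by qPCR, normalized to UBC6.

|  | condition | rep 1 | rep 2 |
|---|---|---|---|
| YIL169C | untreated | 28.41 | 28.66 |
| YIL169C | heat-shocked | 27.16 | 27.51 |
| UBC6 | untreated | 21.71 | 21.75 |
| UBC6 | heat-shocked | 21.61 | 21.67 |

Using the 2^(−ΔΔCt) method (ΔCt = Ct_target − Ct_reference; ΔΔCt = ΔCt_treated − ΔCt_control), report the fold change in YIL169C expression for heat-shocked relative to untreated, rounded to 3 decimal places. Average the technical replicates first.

2.158

Mean Ct: YIL169C untreated 28.535; YIL169C heat-shocked 27.335; UBC6 untreated 21.730; UBC6 heat-shocked 21.640
ΔCt(untreated) = 28.535 − 21.730 = 6.805
ΔCt(heat-shocked) = 27.335 − 21.640 = 5.695
ΔΔCt = 5.695 − 6.805 = -1.110
Fold change = 2^(−(-1.110)) = 2^1.110 = 2.1585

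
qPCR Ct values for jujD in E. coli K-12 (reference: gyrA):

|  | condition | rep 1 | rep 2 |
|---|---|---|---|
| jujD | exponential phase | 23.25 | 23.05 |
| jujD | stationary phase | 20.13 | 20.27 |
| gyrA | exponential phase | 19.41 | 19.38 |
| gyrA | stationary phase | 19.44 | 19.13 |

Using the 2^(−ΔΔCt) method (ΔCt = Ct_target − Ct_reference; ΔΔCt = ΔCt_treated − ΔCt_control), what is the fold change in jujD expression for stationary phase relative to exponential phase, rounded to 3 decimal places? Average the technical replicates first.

7.160

Mean Ct: jujD exponential phase 23.150; jujD stationary phase 20.200; gyrA exponential phase 19.395; gyrA stationary phase 19.285
ΔCt(exponential phase) = 23.150 − 19.395 = 3.755
ΔCt(stationary phase) = 20.200 − 19.285 = 0.915
ΔΔCt = 0.915 − 3.755 = -2.840
Fold change = 2^(−(-2.840)) = 2^2.840 = 7.1602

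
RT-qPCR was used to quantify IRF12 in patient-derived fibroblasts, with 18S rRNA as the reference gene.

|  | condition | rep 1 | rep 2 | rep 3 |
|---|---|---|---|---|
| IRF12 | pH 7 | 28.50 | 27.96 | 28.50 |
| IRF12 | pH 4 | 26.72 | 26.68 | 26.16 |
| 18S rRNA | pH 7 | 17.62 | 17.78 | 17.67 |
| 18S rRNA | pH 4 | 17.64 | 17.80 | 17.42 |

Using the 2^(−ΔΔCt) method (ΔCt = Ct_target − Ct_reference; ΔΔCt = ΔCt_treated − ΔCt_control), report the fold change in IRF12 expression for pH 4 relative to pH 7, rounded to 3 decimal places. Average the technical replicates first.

Mean Ct: IRF12 pH 7 28.320; IRF12 pH 4 26.520; 18S rRNA pH 7 17.690; 18S rRNA pH 4 17.620
ΔCt(pH 7) = 28.320 − 17.690 = 10.630
ΔCt(pH 4) = 26.520 − 17.620 = 8.900
ΔΔCt = 8.900 − 10.630 = -1.730
Fold change = 2^(−(-1.730)) = 2^1.730 = 3.3173

3.317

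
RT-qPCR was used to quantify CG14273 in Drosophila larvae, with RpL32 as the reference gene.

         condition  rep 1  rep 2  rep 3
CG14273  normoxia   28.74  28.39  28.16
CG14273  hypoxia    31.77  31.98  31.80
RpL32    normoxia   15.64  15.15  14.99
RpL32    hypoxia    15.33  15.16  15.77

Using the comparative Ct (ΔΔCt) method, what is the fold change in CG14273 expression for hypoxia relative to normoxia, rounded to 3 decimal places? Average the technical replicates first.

Mean Ct: CG14273 normoxia 28.430; CG14273 hypoxia 31.850; RpL32 normoxia 15.260; RpL32 hypoxia 15.420
ΔCt(normoxia) = 28.430 − 15.260 = 13.170
ΔCt(hypoxia) = 31.850 − 15.420 = 16.430
ΔΔCt = 16.430 − 13.170 = 3.260
Fold change = 2^(−3.260) = 0.1044

0.104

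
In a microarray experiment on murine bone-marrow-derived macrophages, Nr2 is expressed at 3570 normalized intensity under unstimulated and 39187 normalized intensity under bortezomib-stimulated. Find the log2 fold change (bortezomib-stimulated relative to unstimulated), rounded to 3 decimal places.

Fold change = 39187 / 3570 = 10.9768
log2(10.9768) = 3.4564

3.456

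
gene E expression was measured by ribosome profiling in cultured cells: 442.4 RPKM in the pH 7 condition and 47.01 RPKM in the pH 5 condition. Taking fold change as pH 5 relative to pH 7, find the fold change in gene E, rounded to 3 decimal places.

0.106

Fold change = 47.01 / 442.4 = 0.1063
gene E is downregulated.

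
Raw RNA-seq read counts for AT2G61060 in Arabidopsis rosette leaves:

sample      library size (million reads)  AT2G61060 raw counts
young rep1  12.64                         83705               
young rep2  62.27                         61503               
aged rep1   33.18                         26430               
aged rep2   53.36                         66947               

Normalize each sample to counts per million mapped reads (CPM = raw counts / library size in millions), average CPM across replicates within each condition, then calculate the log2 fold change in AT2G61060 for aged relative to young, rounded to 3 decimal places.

CPM(young rep1) = 83705 / 12.64 = 6622.2310
CPM(young rep2) = 61503 / 62.27 = 987.6827
CPM(aged rep1) = 26430 / 33.18 = 796.5642
CPM(aged rep2) = 66947 / 53.36 = 1254.6289
mean CPM(young) = 3804.9568; mean CPM(aged) = 1025.5966
Fold change = 1025.5966 / 3804.9568 = 0.26954
log2(0.26954) = -1.8914

-1.891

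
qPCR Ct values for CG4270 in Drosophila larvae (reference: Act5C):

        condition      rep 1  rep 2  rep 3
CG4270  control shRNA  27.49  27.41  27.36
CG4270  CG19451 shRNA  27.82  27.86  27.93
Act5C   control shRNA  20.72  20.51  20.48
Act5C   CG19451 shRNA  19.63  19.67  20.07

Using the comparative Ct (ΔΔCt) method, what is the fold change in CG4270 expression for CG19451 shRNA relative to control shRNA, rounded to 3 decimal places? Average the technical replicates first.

0.426

Mean Ct: CG4270 control shRNA 27.420; CG4270 CG19451 shRNA 27.870; Act5C control shRNA 20.570; Act5C CG19451 shRNA 19.790
ΔCt(control shRNA) = 27.420 − 20.570 = 6.850
ΔCt(CG19451 shRNA) = 27.870 − 19.790 = 8.080
ΔΔCt = 8.080 − 6.850 = 1.230
Fold change = 2^(−1.230) = 0.4263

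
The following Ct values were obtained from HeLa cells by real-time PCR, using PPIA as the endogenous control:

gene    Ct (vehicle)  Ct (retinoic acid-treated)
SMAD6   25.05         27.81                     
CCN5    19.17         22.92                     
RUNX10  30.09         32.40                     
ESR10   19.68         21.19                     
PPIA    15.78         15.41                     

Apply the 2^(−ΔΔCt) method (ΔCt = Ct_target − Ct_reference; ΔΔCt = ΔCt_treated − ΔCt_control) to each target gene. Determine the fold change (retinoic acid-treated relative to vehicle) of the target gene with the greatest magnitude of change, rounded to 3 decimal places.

0.058

SMAD6: ΔΔCt = (27.81−15.41) − (25.05−15.78) = 12.40 − 9.27 = 3.13; fold change = 2^-3.13 = 0.114
CCN5: ΔΔCt = (22.92−15.41) − (19.17−15.78) = 7.51 − 3.39 = 4.12; fold change = 2^-4.12 = 0.058
RUNX10: ΔΔCt = (32.40−15.41) − (30.09−15.78) = 16.99 − 14.31 = 2.68; fold change = 2^-2.68 = 0.156
ESR10: ΔΔCt = (21.19−15.41) − (19.68−15.78) = 5.78 − 3.90 = 1.88; fold change = 2^-1.88 = 0.272
CCN5 has the largest |ΔΔCt| = 4.12.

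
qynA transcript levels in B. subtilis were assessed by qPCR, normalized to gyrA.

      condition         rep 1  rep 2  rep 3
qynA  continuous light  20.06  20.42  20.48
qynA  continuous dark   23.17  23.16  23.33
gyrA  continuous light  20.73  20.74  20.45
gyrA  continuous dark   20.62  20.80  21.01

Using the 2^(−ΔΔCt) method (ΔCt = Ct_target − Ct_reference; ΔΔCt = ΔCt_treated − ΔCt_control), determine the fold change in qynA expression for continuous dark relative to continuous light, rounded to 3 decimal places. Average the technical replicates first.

0.151

Mean Ct: qynA continuous light 20.320; qynA continuous dark 23.220; gyrA continuous light 20.640; gyrA continuous dark 20.810
ΔCt(continuous light) = 20.320 − 20.640 = -0.320
ΔCt(continuous dark) = 23.220 − 20.810 = 2.410
ΔΔCt = 2.410 − (-0.320) = 2.730
Fold change = 2^(−2.730) = 0.1507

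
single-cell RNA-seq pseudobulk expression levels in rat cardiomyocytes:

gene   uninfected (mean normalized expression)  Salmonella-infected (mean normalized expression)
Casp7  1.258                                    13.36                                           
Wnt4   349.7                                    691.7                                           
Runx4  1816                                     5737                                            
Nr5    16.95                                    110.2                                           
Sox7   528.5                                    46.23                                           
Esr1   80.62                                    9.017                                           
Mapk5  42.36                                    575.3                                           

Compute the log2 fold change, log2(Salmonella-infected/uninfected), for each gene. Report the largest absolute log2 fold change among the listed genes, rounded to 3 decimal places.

log2(13.36/1.258) = 3.409  (Casp7)
log2(691.7/349.7) = 0.984  (Wnt4)
log2(5737/1816) = 1.660  (Runx4)
log2(110.2/16.95) = 2.701  (Nr5)
log2(46.23/528.5) = -3.515  (Sox7)
log2(9.017/80.62) = -3.160  (Esr1)
log2(575.3/42.36) = 3.764  (Mapk5)
The largest magnitude belongs to Mapk5.

3.764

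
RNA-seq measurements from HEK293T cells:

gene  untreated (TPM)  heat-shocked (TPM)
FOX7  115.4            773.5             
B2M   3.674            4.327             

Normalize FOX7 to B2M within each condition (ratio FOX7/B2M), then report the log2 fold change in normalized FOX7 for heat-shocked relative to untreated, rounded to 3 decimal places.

FOX7/B2M (untreated) = 115.4 / 3.674 = 31.41
FOX7/B2M (heat-shocked) = 773.5 / 4.327 = 178.76
Fold change = 178.76 / 31.41 = 5.6912
log2(5.6912) = 2.5087

2.509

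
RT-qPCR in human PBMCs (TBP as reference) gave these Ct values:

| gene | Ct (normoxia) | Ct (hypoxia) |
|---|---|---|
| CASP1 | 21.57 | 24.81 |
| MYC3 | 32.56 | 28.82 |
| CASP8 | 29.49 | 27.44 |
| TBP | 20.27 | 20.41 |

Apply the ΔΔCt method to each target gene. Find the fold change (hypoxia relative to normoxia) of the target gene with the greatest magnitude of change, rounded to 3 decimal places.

14.723

CASP1: ΔΔCt = (24.81−20.41) − (21.57−20.27) = 4.40 − 1.30 = 3.10; fold change = 2^-3.10 = 0.117
MYC3: ΔΔCt = (28.82−20.41) − (32.56−20.27) = 8.41 − 12.29 = -3.88; fold change = 2^3.88 = 14.723
CASP8: ΔΔCt = (27.44−20.41) − (29.49−20.27) = 7.03 − 9.22 = -2.19; fold change = 2^2.19 = 4.563
MYC3 has the largest |ΔΔCt| = 3.88.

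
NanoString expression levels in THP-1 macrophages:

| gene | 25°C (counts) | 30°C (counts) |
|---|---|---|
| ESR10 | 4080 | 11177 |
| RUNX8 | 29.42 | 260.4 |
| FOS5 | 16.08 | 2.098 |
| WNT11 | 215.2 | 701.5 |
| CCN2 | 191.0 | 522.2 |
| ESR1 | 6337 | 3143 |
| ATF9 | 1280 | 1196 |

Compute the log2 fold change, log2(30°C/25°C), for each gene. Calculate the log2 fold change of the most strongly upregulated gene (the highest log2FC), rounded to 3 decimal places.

log2(11177/4080) = 1.454  (ESR10)
log2(260.4/29.42) = 3.146  (RUNX8)
log2(2.098/16.08) = -2.938  (FOS5)
log2(701.5/215.2) = 1.705  (WNT11)
log2(522.2/191.0) = 1.451  (CCN2)
log2(3143/6337) = -1.012  (ESR1)
log2(1196/1280) = -0.098  (ATF9)
RUNX8 is most strongly upregulated.

3.146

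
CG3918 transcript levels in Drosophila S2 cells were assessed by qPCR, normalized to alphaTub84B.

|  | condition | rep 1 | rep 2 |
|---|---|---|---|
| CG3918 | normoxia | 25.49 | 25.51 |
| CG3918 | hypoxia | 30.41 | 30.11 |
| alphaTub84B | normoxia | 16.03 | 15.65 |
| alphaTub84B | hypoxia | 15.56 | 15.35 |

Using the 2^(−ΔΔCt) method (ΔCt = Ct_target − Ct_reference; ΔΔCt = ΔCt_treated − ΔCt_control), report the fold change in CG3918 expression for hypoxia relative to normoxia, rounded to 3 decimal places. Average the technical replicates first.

Mean Ct: CG3918 normoxia 25.500; CG3918 hypoxia 30.260; alphaTub84B normoxia 15.840; alphaTub84B hypoxia 15.455
ΔCt(normoxia) = 25.500 − 15.840 = 9.660
ΔCt(hypoxia) = 30.260 − 15.455 = 14.805
ΔΔCt = 14.805 − 9.660 = 5.145
Fold change = 2^(−5.145) = 0.0283

0.028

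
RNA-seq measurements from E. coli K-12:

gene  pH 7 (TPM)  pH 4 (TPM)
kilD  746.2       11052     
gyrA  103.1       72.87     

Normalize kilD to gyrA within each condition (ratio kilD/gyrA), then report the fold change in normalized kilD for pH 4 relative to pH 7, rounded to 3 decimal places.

kilD/gyrA (pH 7) = 746.2 / 103.1 = 7.2376
kilD/gyrA (pH 4) = 11052 / 72.87 = 151.67
Fold change = 151.67 / 7.2376 = 20.9554

20.955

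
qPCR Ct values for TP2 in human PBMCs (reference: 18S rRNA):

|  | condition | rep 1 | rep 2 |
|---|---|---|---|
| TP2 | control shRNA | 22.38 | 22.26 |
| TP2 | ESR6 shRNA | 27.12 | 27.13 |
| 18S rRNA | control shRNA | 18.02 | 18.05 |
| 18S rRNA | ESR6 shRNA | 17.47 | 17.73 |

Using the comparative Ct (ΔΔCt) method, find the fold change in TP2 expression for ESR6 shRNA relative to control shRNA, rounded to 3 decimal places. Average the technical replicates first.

0.026

Mean Ct: TP2 control shRNA 22.320; TP2 ESR6 shRNA 27.125; 18S rRNA control shRNA 18.035; 18S rRNA ESR6 shRNA 17.600
ΔCt(control shRNA) = 22.320 − 18.035 = 4.285
ΔCt(ESR6 shRNA) = 27.125 − 17.600 = 9.525
ΔΔCt = 9.525 − 4.285 = 5.240
Fold change = 2^(−5.240) = 0.0265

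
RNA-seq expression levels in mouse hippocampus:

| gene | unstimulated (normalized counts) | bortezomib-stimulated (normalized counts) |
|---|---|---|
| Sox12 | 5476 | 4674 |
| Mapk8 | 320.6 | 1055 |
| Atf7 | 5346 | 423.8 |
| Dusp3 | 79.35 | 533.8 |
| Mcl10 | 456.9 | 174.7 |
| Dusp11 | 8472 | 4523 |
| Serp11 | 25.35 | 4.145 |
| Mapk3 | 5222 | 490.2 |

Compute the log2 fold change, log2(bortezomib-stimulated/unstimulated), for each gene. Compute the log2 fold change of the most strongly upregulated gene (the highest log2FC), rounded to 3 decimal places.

2.750

log2(4674/5476) = -0.228  (Sox12)
log2(1055/320.6) = 1.718  (Mapk8)
log2(423.8/5346) = -3.657  (Atf7)
log2(533.8/79.35) = 2.750  (Dusp3)
log2(174.7/456.9) = -1.387  (Mcl10)
log2(4523/8472) = -0.905  (Dusp11)
log2(4.145/25.35) = -2.613  (Serp11)
log2(490.2/5222) = -3.413  (Mapk3)
Dusp3 is most strongly upregulated.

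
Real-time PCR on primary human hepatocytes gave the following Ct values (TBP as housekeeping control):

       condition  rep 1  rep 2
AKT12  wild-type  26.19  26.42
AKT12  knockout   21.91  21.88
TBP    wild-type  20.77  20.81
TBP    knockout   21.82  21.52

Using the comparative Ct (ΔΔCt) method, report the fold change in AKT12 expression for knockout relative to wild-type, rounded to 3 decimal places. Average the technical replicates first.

39.124

Mean Ct: AKT12 wild-type 26.305; AKT12 knockout 21.895; TBP wild-type 20.790; TBP knockout 21.670
ΔCt(wild-type) = 26.305 − 20.790 = 5.515
ΔCt(knockout) = 21.895 − 21.670 = 0.225
ΔΔCt = 0.225 − 5.515 = -5.290
Fold change = 2^(−(-5.290)) = 2^5.290 = 39.1245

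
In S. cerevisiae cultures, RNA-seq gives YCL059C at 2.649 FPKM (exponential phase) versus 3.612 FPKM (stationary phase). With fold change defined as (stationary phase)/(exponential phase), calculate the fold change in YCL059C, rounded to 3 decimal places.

1.364

Fold change = 3.612 / 2.649 = 1.3635
YCL059C is upregulated.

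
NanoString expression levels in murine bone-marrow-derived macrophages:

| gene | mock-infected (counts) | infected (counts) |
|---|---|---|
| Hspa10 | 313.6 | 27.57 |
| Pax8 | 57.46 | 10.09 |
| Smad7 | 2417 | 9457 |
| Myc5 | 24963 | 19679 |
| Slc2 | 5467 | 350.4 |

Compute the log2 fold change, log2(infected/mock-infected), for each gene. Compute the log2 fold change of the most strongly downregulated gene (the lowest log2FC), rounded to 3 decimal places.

-3.964

log2(27.57/313.6) = -3.508  (Hspa10)
log2(10.09/57.46) = -2.510  (Pax8)
log2(9457/2417) = 1.968  (Smad7)
log2(19679/24963) = -0.343  (Myc5)
log2(350.4/5467) = -3.964  (Slc2)
Slc2 is most strongly downregulated.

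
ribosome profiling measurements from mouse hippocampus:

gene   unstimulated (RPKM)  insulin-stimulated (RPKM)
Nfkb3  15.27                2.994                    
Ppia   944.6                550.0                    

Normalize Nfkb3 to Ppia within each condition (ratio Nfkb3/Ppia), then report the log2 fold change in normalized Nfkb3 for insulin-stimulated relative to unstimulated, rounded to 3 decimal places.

Nfkb3/Ppia (unstimulated) = 15.27 / 944.6 = 0.016166
Nfkb3/Ppia (insulin-stimulated) = 2.994 / 550.0 = 0.0054436
Fold change = 0.0054436 / 0.016166 = 0.3367
log2(0.3367) = -1.5703

-1.570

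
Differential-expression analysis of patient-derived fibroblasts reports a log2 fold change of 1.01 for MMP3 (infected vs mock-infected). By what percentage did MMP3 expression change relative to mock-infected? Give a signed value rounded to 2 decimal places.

101.39%

Fold change = 2^(1.01) = 2.0139
Percent change = (FC − 1) × 100% = (2.0139 − 1) × 100 = 101.39%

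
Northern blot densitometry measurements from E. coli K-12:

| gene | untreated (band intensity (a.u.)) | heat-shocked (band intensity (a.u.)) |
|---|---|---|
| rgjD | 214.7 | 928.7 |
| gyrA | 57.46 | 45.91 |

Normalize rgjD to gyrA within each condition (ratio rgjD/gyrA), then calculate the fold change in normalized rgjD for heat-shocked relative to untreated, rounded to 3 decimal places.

rgjD/gyrA (untreated) = 214.7 / 57.46 = 3.7365
rgjD/gyrA (heat-shocked) = 928.7 / 45.91 = 20.229
Fold change = 20.229 / 3.7365 = 5.4138

5.414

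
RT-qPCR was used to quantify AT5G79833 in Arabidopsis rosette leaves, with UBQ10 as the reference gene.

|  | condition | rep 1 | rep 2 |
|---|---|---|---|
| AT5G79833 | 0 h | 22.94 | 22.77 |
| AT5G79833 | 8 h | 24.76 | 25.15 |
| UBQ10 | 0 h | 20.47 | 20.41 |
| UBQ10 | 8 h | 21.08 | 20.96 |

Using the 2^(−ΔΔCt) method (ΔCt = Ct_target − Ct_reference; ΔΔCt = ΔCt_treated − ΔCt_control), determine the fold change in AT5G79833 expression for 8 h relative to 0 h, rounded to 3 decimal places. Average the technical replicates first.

0.349

Mean Ct: AT5G79833 0 h 22.855; AT5G79833 8 h 24.955; UBQ10 0 h 20.440; UBQ10 8 h 21.020
ΔCt(0 h) = 22.855 − 20.440 = 2.415
ΔCt(8 h) = 24.955 − 21.020 = 3.935
ΔΔCt = 3.935 − 2.415 = 1.520
Fold change = 2^(−1.520) = 0.3487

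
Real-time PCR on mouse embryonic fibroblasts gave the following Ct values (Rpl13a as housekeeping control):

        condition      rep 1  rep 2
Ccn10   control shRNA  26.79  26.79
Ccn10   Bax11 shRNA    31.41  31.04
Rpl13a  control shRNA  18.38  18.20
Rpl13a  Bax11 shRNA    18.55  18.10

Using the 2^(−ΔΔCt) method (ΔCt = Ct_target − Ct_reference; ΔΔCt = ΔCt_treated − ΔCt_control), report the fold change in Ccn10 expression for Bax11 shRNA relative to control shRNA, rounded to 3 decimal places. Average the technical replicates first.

0.047

Mean Ct: Ccn10 control shRNA 26.790; Ccn10 Bax11 shRNA 31.225; Rpl13a control shRNA 18.290; Rpl13a Bax11 shRNA 18.325
ΔCt(control shRNA) = 26.790 − 18.290 = 8.500
ΔCt(Bax11 shRNA) = 31.225 − 18.325 = 12.900
ΔΔCt = 12.900 − 8.500 = 4.400
Fold change = 2^(−4.400) = 0.0474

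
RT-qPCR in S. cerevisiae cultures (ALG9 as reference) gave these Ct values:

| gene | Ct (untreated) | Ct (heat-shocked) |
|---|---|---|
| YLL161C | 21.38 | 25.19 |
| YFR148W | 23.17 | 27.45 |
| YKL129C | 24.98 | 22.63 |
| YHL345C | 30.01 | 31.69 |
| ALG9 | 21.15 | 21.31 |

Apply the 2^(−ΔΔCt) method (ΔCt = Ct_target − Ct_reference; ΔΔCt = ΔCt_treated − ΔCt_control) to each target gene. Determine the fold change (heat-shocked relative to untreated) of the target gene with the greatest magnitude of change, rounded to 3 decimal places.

YLL161C: ΔΔCt = (25.19−21.31) − (21.38−21.15) = 3.88 − 0.23 = 3.65; fold change = 2^-3.65 = 0.080
YFR148W: ΔΔCt = (27.45−21.31) − (23.17−21.15) = 6.14 − 2.02 = 4.12; fold change = 2^-4.12 = 0.058
YKL129C: ΔΔCt = (22.63−21.31) − (24.98−21.15) = 1.32 − 3.83 = -2.51; fold change = 2^2.51 = 5.696
YHL345C: ΔΔCt = (31.69−21.31) − (30.01−21.15) = 10.38 − 8.86 = 1.52; fold change = 2^-1.52 = 0.349
YFR148W has the largest |ΔΔCt| = 4.12.

0.058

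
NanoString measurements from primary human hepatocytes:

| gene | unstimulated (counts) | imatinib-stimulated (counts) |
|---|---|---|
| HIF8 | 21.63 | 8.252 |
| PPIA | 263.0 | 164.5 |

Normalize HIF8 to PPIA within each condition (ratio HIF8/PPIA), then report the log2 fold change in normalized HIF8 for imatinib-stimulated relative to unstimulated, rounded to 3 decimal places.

HIF8/PPIA (unstimulated) = 21.63 / 263.0 = 0.082243
HIF8/PPIA (imatinib-stimulated) = 8.252 / 164.5 = 0.050164
Fold change = 0.050164 / 0.082243 = 0.6099
log2(0.6099) = -0.7132

-0.713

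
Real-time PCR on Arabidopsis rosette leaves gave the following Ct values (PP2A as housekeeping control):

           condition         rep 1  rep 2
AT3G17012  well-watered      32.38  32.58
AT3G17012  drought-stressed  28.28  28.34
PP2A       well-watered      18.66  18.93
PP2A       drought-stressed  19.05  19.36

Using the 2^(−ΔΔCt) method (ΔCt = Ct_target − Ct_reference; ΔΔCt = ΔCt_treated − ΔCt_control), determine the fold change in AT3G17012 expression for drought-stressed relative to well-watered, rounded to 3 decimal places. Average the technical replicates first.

23.918

Mean Ct: AT3G17012 well-watered 32.480; AT3G17012 drought-stressed 28.310; PP2A well-watered 18.795; PP2A drought-stressed 19.205
ΔCt(well-watered) = 32.480 − 18.795 = 13.685
ΔCt(drought-stressed) = 28.310 − 19.205 = 9.105
ΔΔCt = 9.105 − 13.685 = -4.580
Fold change = 2^(−(-4.580)) = 2^4.580 = 23.9176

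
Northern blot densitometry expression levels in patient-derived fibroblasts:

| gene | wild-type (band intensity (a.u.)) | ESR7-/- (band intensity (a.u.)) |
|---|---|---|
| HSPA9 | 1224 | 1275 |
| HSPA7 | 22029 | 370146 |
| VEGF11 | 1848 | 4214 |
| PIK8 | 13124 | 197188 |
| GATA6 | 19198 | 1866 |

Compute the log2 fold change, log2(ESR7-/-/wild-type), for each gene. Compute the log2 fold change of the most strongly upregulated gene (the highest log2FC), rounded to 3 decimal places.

4.071

log2(1275/1224) = 0.059  (HSPA9)
log2(370146/22029) = 4.071  (HSPA7)
log2(4214/1848) = 1.189  (VEGF11)
log2(197188/13124) = 3.909  (PIK8)
log2(1866/19198) = -3.363  (GATA6)
HSPA7 is most strongly upregulated.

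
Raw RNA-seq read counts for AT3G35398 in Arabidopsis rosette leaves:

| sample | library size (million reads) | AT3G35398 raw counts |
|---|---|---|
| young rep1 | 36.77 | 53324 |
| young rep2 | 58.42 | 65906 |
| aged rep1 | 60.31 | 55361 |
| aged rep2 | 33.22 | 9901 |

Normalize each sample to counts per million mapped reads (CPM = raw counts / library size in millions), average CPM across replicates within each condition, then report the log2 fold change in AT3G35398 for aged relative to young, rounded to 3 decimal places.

-1.084

CPM(young rep1) = 53324 / 36.77 = 1450.2040
CPM(young rep2) = 65906 / 58.42 = 1128.1410
CPM(aged rep1) = 55361 / 60.31 = 917.9406
CPM(aged rep2) = 9901 / 33.22 = 298.0433
mean CPM(young) = 1289.1725; mean CPM(aged) = 607.9920
Fold change = 607.9920 / 1289.1725 = 0.47161
log2(0.47161) = -1.0843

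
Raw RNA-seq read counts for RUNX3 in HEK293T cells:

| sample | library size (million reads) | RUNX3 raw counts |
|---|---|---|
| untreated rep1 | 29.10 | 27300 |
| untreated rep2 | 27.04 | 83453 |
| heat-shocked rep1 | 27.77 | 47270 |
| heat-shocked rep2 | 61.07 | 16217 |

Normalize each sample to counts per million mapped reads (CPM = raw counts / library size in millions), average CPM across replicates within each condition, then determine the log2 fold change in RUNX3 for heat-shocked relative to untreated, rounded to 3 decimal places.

CPM(untreated rep1) = 27300 / 29.10 = 938.1443
CPM(untreated rep2) = 83453 / 27.04 = 3086.2796
CPM(heat-shocked rep1) = 47270 / 27.77 = 1702.1966
CPM(heat-shocked rep2) = 16217 / 61.07 = 265.5477
mean CPM(untreated) = 2012.2120; mean CPM(heat-shocked) = 983.8722
Fold change = 983.8722 / 2012.2120 = 0.48895
log2(0.48895) = -1.0322

-1.032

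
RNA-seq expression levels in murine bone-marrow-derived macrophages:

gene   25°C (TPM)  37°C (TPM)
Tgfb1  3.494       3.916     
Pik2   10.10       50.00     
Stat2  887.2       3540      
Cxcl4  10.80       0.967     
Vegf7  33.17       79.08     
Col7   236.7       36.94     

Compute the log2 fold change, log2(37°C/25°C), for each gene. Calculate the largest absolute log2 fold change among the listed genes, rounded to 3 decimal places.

log2(3.916/3.494) = 0.165  (Tgfb1)
log2(50.00/10.10) = 2.308  (Pik2)
log2(3540/887.2) = 1.996  (Stat2)
log2(0.967/10.80) = -3.481  (Cxcl4)
log2(79.08/33.17) = 1.253  (Vegf7)
log2(36.94/236.7) = -2.680  (Col7)
The largest magnitude belongs to Cxcl4.

3.481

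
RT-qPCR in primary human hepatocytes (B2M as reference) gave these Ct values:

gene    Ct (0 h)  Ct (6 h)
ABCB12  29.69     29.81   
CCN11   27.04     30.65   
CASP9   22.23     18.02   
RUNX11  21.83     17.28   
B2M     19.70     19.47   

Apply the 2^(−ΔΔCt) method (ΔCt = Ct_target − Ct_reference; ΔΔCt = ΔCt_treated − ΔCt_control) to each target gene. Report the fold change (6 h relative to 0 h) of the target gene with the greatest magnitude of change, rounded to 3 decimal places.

ABCB12: ΔΔCt = (29.81−19.47) − (29.69−19.70) = 10.34 − 9.99 = 0.35; fold change = 2^-0.35 = 0.785
CCN11: ΔΔCt = (30.65−19.47) − (27.04−19.70) = 11.18 − 7.34 = 3.84; fold change = 2^-3.84 = 0.070
CASP9: ΔΔCt = (18.02−19.47) − (22.23−19.70) = -1.45 − 2.53 = -3.98; fold change = 2^3.98 = 15.780
RUNX11: ΔΔCt = (17.28−19.47) − (21.83−19.70) = -2.19 − 2.13 = -4.32; fold change = 2^4.32 = 19.973
RUNX11 has the largest |ΔΔCt| = 4.32.

19.973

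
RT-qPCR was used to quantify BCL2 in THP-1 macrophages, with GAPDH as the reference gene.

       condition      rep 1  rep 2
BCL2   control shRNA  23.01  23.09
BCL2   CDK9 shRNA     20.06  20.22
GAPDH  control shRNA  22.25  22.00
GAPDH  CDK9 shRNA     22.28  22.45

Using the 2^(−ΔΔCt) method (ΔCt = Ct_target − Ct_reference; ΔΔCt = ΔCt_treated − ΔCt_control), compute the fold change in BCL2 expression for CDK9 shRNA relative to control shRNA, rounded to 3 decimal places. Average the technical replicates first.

Mean Ct: BCL2 control shRNA 23.050; BCL2 CDK9 shRNA 20.140; GAPDH control shRNA 22.125; GAPDH CDK9 shRNA 22.365
ΔCt(control shRNA) = 23.050 − 22.125 = 0.925
ΔCt(CDK9 shRNA) = 20.140 − 22.365 = -2.225
ΔΔCt = -2.225 − 0.925 = -3.150
Fold change = 2^(−(-3.150)) = 2^3.150 = 8.8766

8.877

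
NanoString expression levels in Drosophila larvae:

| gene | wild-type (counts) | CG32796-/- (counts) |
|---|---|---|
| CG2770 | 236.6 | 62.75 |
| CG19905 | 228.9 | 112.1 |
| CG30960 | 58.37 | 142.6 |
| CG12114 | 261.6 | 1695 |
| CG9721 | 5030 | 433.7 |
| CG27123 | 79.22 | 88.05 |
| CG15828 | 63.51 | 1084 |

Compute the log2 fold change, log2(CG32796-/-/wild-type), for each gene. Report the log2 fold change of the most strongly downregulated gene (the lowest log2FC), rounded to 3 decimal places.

log2(62.75/236.6) = -1.915  (CG2770)
log2(112.1/228.9) = -1.030  (CG19905)
log2(142.6/58.37) = 1.289  (CG30960)
log2(1695/261.6) = 2.696  (CG12114)
log2(433.7/5030) = -3.536  (CG9721)
log2(88.05/79.22) = 0.152  (CG27123)
log2(1084/63.51) = 4.093  (CG15828)
CG9721 is most strongly downregulated.

-3.536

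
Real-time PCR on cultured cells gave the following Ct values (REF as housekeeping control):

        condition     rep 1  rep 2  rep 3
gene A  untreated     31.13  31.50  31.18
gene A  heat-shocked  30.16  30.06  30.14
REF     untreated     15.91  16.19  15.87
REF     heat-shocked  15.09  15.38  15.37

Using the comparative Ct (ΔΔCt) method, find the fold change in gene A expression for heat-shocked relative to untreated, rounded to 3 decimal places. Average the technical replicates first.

1.357

Mean Ct: gene A untreated 31.270; gene A heat-shocked 30.120; REF untreated 15.990; REF heat-shocked 15.280
ΔCt(untreated) = 31.270 − 15.990 = 15.280
ΔCt(heat-shocked) = 30.120 − 15.280 = 14.840
ΔΔCt = 14.840 − 15.280 = -0.440
Fold change = 2^(−(-0.440)) = 2^0.440 = 1.3566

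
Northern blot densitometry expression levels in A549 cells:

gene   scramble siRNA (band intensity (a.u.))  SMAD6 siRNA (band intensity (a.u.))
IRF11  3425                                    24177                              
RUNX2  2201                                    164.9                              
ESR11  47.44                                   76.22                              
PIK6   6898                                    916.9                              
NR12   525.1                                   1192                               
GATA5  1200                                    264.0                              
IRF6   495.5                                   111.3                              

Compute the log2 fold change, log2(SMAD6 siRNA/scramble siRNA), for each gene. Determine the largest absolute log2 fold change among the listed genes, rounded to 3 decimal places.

log2(24177/3425) = 2.819  (IRF11)
log2(164.9/2201) = -3.738  (RUNX2)
log2(76.22/47.44) = 0.684  (ESR11)
log2(916.9/6898) = -2.911  (PIK6)
log2(1192/525.1) = 1.183  (NR12)
log2(264.0/1200) = -2.184  (GATA5)
log2(111.3/495.5) = -2.154  (IRF6)
The largest magnitude belongs to RUNX2.

3.738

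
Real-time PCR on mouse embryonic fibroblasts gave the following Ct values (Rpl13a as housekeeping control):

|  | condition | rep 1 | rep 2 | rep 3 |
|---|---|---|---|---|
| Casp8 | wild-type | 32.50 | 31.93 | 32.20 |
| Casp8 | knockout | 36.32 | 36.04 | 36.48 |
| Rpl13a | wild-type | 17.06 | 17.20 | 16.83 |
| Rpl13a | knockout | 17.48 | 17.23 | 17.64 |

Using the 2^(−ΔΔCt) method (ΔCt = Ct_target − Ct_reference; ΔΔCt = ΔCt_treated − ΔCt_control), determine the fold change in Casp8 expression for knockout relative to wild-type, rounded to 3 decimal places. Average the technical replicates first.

Mean Ct: Casp8 wild-type 32.210; Casp8 knockout 36.280; Rpl13a wild-type 17.030; Rpl13a knockout 17.450
ΔCt(wild-type) = 32.210 − 17.030 = 15.180
ΔCt(knockout) = 36.280 − 17.450 = 18.830
ΔΔCt = 18.830 − 15.180 = 3.650
Fold change = 2^(−3.650) = 0.0797

0.080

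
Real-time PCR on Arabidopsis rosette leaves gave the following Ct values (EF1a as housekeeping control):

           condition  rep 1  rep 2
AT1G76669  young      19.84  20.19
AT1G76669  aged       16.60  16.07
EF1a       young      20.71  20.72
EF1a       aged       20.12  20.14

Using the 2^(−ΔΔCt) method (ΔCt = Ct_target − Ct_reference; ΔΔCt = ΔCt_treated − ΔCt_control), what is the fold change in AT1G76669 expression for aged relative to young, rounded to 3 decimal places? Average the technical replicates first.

8.545

Mean Ct: AT1G76669 young 20.015; AT1G76669 aged 16.335; EF1a young 20.715; EF1a aged 20.130
ΔCt(young) = 20.015 − 20.715 = -0.700
ΔCt(aged) = 16.335 − 20.130 = -3.795
ΔΔCt = -3.795 − (-0.700) = -3.095
Fold change = 2^(−(-3.095)) = 2^3.095 = 8.5445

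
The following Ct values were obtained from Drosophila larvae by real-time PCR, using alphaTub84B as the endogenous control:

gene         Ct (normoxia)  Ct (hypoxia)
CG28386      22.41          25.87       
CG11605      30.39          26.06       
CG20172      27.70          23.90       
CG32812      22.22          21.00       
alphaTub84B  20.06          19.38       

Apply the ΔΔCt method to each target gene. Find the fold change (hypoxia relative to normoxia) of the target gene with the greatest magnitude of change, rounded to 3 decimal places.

CG28386: ΔΔCt = (25.87−19.38) − (22.41−20.06) = 6.49 − 2.35 = 4.14; fold change = 2^-4.14 = 0.057
CG11605: ΔΔCt = (26.06−19.38) − (30.39−20.06) = 6.68 − 10.33 = -3.65; fold change = 2^3.65 = 12.553
CG20172: ΔΔCt = (23.90−19.38) − (27.70−20.06) = 4.52 − 7.64 = -3.12; fold change = 2^3.12 = 8.694
CG32812: ΔΔCt = (21.00−19.38) − (22.22−20.06) = 1.62 − 2.16 = -0.54; fold change = 2^0.54 = 1.454
CG28386 has the largest |ΔΔCt| = 4.14.

0.057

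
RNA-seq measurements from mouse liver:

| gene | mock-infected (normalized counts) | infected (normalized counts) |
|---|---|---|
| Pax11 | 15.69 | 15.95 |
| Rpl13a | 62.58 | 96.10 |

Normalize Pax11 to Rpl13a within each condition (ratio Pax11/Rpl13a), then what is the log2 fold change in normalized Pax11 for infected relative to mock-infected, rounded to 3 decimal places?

-0.595

Pax11/Rpl13a (mock-infected) = 15.69 / 62.58 = 0.25072
Pax11/Rpl13a (infected) = 15.95 / 96.10 = 0.16597
Fold change = 0.16597 / 0.25072 = 0.6620
log2(0.6620) = -0.5951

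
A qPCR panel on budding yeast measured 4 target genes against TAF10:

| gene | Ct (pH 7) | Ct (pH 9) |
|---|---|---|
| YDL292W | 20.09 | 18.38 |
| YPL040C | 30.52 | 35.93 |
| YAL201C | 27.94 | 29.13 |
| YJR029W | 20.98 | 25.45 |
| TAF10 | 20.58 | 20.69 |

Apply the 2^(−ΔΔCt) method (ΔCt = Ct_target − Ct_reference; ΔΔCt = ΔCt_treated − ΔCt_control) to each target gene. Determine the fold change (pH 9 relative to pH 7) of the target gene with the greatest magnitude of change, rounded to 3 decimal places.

YDL292W: ΔΔCt = (18.38−20.69) − (20.09−20.58) = -2.31 − (-0.49) = -1.82; fold change = 2^1.82 = 3.531
YPL040C: ΔΔCt = (35.93−20.69) − (30.52−20.58) = 15.24 − 9.94 = 5.30; fold change = 2^-5.30 = 0.025
YAL201C: ΔΔCt = (29.13−20.69) − (27.94−20.58) = 8.44 − 7.36 = 1.08; fold change = 2^-1.08 = 0.473
YJR029W: ΔΔCt = (25.45−20.69) − (20.98−20.58) = 4.76 − 0.40 = 4.36; fold change = 2^-4.36 = 0.049
YPL040C has the largest |ΔΔCt| = 5.30.

0.025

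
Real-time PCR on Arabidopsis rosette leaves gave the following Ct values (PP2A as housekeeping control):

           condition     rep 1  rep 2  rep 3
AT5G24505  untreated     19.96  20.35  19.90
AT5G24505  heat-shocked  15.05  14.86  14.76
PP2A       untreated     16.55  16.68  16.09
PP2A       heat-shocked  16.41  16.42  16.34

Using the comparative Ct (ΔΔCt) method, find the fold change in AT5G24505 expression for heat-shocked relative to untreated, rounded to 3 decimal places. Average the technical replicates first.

Mean Ct: AT5G24505 untreated 20.070; AT5G24505 heat-shocked 14.890; PP2A untreated 16.440; PP2A heat-shocked 16.390
ΔCt(untreated) = 20.070 − 16.440 = 3.630
ΔCt(heat-shocked) = 14.890 − 16.390 = -1.500
ΔΔCt = -1.500 − 3.630 = -5.130
Fold change = 2^(−(-5.130)) = 2^5.130 = 35.0174

35.017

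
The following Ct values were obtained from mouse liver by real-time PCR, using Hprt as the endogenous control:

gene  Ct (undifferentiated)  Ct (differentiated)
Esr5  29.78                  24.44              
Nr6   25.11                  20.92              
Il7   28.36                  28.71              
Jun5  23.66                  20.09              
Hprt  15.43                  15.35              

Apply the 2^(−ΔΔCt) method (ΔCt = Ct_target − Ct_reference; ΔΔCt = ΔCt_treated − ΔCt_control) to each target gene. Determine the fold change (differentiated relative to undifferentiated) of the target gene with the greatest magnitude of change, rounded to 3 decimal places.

Esr5: ΔΔCt = (24.44−15.35) − (29.78−15.43) = 9.09 − 14.35 = -5.26; fold change = 2^5.26 = 38.319
Nr6: ΔΔCt = (20.92−15.35) − (25.11−15.43) = 5.57 − 9.68 = -4.11; fold change = 2^4.11 = 17.268
Il7: ΔΔCt = (28.71−15.35) − (28.36−15.43) = 13.36 − 12.93 = 0.43; fold change = 2^-0.43 = 0.742
Jun5: ΔΔCt = (20.09−15.35) − (23.66−15.43) = 4.74 − 8.23 = -3.49; fold change = 2^3.49 = 11.236
Esr5 has the largest |ΔΔCt| = 5.26.

38.319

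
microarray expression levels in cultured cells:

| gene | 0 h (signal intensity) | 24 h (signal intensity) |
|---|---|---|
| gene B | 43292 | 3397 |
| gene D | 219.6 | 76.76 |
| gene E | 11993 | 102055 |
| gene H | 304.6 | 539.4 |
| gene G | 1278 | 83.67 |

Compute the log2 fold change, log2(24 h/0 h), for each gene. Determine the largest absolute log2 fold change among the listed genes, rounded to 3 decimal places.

log2(3397/43292) = -3.672  (gene B)
log2(76.76/219.6) = -1.516  (gene D)
log2(102055/11993) = 3.089  (gene E)
log2(539.4/304.6) = 0.824  (gene H)
log2(83.67/1278) = -3.933  (gene G)
The largest magnitude belongs to gene G.

3.933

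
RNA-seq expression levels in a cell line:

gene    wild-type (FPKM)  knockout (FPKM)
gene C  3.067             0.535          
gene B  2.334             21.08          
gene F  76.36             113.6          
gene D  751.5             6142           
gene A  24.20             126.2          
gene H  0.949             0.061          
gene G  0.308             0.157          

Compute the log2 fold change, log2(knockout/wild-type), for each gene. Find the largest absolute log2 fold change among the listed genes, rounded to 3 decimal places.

3.960

log2(0.535/3.067) = -2.519  (gene C)
log2(21.08/2.334) = 3.175  (gene B)
log2(113.6/76.36) = 0.573  (gene F)
log2(6142/751.5) = 3.031  (gene D)
log2(126.2/24.20) = 2.383  (gene A)
log2(0.061/0.949) = -3.960  (gene H)
log2(0.157/0.308) = -0.972  (gene G)
The largest magnitude belongs to gene H.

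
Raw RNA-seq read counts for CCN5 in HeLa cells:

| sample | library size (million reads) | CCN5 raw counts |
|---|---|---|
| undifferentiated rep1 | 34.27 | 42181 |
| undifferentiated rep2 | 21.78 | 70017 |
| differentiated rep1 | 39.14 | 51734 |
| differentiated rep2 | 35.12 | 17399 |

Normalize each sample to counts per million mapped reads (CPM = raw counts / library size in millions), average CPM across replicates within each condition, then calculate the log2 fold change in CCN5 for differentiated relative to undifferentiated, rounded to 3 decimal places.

-1.291

CPM(undifferentiated rep1) = 42181 / 34.27 = 1230.8433
CPM(undifferentiated rep2) = 70017 / 21.78 = 3214.7383
CPM(differentiated rep1) = 51734 / 39.14 = 1321.7680
CPM(differentiated rep2) = 17399 / 35.12 = 495.4157
mean CPM(undifferentiated) = 2222.7908; mean CPM(differentiated) = 908.5919
Fold change = 908.5919 / 2222.7908 = 0.40876
log2(0.40876) = -1.2907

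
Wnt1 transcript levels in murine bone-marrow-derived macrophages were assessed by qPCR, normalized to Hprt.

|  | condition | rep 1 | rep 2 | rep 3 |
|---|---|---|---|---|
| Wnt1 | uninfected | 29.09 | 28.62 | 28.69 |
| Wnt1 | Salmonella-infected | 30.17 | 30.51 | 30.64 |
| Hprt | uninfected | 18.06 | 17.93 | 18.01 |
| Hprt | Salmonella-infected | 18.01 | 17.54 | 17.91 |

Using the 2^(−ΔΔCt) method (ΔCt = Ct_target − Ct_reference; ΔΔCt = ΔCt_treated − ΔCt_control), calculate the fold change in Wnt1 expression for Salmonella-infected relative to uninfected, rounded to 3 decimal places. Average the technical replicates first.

0.283

Mean Ct: Wnt1 uninfected 28.800; Wnt1 Salmonella-infected 30.440; Hprt uninfected 18.000; Hprt Salmonella-infected 17.820
ΔCt(uninfected) = 28.800 − 18.000 = 10.800
ΔCt(Salmonella-infected) = 30.440 − 17.820 = 12.620
ΔΔCt = 12.620 − 10.800 = 1.820
Fold change = 2^(−1.820) = 0.2832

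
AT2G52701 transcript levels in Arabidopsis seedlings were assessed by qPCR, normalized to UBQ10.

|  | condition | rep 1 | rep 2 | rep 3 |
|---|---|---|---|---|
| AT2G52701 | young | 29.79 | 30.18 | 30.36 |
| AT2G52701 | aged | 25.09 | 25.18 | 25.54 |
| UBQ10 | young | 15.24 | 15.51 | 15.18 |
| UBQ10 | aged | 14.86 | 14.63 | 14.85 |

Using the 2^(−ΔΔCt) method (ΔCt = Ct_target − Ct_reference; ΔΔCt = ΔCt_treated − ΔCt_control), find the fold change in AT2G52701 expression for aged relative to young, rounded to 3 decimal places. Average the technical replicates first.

19.835

Mean Ct: AT2G52701 young 30.110; AT2G52701 aged 25.270; UBQ10 young 15.310; UBQ10 aged 14.780
ΔCt(young) = 30.110 − 15.310 = 14.800
ΔCt(aged) = 25.270 − 14.780 = 10.490
ΔΔCt = 10.490 − 14.800 = -4.310
Fold change = 2^(−(-4.310)) = 2^4.310 = 19.8353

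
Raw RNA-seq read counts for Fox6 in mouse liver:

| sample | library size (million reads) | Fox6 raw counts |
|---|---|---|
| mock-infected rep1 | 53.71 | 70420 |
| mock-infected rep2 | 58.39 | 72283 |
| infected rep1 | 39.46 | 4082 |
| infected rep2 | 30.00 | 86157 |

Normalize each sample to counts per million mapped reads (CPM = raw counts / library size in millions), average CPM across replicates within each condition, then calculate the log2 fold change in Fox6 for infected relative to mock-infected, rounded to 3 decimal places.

0.223

CPM(mock-infected rep1) = 70420 / 53.71 = 1311.1152
CPM(mock-infected rep2) = 72283 / 58.39 = 1237.9346
CPM(infected rep1) = 4082 / 39.46 = 103.4465
CPM(infected rep2) = 86157 / 30.00 = 2871.9000
mean CPM(mock-infected) = 1274.5249; mean CPM(infected) = 1487.6733
Fold change = 1487.6733 / 1274.5249 = 1.16724
log2(1.16724) = 0.2231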